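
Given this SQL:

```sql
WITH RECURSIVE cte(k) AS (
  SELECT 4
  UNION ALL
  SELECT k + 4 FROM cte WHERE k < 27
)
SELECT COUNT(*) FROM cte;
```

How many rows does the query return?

7

Base: k=4.
Iteration 1: 4 < 27 holds -> k = 4 + 4 = 8.
Iteration 2: 8 < 27 holds -> k = 8 + 4 = 12.
Iteration 3: 12 < 27 holds -> k = 12 + 4 = 16.
Iteration 4: 16 < 27 holds -> k = 16 + 4 = 20.
Iteration 5: 20 < 27 holds -> k = 20 + 4 = 24.
Iteration 6: 24 < 27 holds -> k = 24 + 4 = 28.
Iteration 7: 28 < 27 fails; recursion stops.
Total rows emitted: 7.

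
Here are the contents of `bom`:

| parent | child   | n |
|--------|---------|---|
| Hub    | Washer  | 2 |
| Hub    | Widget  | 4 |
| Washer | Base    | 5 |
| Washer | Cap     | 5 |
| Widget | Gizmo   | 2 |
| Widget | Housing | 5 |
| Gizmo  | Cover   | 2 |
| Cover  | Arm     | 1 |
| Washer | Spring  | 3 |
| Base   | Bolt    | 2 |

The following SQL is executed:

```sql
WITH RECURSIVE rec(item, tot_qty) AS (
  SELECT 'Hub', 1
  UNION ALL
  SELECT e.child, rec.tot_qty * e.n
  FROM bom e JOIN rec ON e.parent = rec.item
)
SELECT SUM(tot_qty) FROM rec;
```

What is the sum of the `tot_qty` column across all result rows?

113

Base: (Hub, tot_qty=1).
Iteration 1: components of {Hub} -> Washer = 1*2 = 2, Widget = 1*4 = 4.
Iteration 2: components of {Washer,Widget} -> Base = 2*5 = 10, Cap = 2*5 = 10, Gizmo = 4*2 = 8, Housing = 4*5 = 20, Spring = 2*3 = 6.
Iteration 3: components of {Base,Cap,Gizmo,Housing,Spring} -> Bolt = 10*2 = 20, Cover = 8*2 = 16.
Iteration 4: components of {Bolt,Cover} -> Arm = 16*1 = 16.
Iteration 5: no further components; recursion stops.
SUM(tot_qty) = 1 + 2 + 4 + 10 + 10 + 6 + 8 + 20 + 20 + 16 + 16 = 113.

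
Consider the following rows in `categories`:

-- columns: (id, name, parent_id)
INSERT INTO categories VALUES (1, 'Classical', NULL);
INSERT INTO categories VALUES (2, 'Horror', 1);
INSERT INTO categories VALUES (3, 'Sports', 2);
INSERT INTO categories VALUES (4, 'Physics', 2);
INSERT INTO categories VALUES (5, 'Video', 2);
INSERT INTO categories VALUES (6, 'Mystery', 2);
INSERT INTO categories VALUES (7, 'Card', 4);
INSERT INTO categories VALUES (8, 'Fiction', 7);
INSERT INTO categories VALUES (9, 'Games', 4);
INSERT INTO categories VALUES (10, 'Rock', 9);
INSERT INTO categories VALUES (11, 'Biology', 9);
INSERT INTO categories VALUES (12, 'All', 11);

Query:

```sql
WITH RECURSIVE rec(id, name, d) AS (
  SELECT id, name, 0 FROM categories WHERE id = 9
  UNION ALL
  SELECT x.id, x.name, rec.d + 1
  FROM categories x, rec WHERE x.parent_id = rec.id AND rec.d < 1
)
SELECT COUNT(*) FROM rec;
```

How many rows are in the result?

Base: id=9 (Games) at d 0.
Iteration 1: rows with parent_id in {9} -> Rock (id 10, d 1), Biology (id 11, d 1).
Iteration 2: d < 1 fails for all current rows; recursion stops.
Total rows emitted: 3.

3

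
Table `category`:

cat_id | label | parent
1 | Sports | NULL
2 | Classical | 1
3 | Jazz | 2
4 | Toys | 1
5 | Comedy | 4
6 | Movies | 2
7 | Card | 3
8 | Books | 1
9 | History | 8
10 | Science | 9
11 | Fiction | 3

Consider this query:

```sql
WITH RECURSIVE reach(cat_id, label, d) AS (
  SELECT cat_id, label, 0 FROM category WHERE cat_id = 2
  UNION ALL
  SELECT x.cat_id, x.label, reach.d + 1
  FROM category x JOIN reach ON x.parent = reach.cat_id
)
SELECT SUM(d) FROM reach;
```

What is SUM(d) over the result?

6

Base: cat_id=2 (Classical) at d 0.
Iteration 1: rows with parent in {2} -> Jazz (id 3, d 1), Movies (id 6, d 1).
Iteration 2: rows with parent in {3,6} -> Card (id 7, d 2), Fiction (id 11, d 2).
Iteration 3: no rows with parent in {7,11}; recursion stops.
SUM(d) = 0 + 1 + 1 + 2 + 2 = 6.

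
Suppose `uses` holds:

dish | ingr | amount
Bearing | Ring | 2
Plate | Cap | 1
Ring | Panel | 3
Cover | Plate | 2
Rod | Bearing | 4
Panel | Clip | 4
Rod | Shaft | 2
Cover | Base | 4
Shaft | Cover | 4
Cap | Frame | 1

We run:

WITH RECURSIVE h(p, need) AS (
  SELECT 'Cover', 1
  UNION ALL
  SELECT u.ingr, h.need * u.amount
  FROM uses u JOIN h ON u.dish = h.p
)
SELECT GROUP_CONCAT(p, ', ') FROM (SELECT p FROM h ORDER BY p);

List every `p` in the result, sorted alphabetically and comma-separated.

Base: (Cover, need=1).
Iteration 1: components of {Cover} -> Base = 1*4 = 4, Plate = 1*2 = 2.
Iteration 2: components of {Base,Plate} -> Cap = 2*1 = 2.
Iteration 3: components of {Cap} -> Frame = 2*1 = 2.
Iteration 4: no further components; recursion stops.

Base, Cap, Cover, Frame, Plate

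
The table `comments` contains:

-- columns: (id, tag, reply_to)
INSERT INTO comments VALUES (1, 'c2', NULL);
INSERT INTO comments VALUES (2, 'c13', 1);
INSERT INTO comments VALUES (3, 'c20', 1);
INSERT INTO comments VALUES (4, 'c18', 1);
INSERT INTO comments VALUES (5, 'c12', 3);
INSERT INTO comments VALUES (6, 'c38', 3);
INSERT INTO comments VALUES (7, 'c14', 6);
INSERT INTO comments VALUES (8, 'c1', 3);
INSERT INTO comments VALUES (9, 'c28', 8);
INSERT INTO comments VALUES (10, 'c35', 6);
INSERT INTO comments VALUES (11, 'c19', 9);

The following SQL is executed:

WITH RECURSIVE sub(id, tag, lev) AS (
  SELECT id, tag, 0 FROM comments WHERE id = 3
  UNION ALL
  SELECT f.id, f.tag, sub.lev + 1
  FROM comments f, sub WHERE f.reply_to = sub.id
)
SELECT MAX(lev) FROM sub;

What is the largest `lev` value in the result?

3

Base: id=3 (c20) at lev 0.
Iteration 1: rows with reply_to in {3} -> c12 (id 5, lev 1), c38 (id 6, lev 1), c1 (id 8, lev 1).
Iteration 2: rows with reply_to in {5,6,8} -> c14 (id 7, lev 2), c28 (id 9, lev 2), c35 (id 10, lev 2).
Iteration 3: rows with reply_to in {7,9,10} -> c19 (id 11, lev 3).
Iteration 4: no rows with reply_to in {11}; recursion stops.
lev values: 0, 1, 1, 1, 2, 2, 2, 3; the maximum is 3.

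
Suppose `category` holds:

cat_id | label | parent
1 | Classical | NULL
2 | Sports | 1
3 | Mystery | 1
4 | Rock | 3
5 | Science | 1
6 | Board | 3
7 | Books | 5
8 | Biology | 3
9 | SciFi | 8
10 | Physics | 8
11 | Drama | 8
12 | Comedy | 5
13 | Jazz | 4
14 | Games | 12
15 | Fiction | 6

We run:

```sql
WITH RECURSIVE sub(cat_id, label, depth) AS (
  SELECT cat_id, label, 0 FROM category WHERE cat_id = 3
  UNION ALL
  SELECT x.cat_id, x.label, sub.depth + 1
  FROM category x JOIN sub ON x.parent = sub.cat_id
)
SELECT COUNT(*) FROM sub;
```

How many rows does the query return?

Base: cat_id=3 (Mystery) at depth 0.
Iteration 1: rows with parent in {3} -> Rock (id 4, depth 1), Board (id 6, depth 1), Biology (id 8, depth 1).
Iteration 2: rows with parent in {4,6,8} -> SciFi (id 9, depth 2), Physics (id 10, depth 2), Drama (id 11, depth 2), Jazz (id 13, depth 2), Fiction (id 15, depth 2).
Iteration 3: no rows with parent in {9,10,11,13,15}; recursion stops.
Total rows emitted: 9.

9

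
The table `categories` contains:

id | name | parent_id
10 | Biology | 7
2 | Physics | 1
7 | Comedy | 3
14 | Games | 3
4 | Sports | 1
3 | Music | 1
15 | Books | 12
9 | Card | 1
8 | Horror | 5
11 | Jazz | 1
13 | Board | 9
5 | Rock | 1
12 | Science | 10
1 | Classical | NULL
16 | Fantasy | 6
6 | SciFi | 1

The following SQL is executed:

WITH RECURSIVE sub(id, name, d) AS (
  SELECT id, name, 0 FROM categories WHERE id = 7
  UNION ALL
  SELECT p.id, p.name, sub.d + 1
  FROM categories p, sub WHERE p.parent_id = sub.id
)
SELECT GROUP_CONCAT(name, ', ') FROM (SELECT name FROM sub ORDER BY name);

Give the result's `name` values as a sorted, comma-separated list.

Biology, Books, Comedy, Science

Base: id=7 (Comedy) at d 0.
Iteration 1: rows with parent_id in {7} -> Biology (id 10, d 1).
Iteration 2: rows with parent_id in {10} -> Science (id 12, d 2).
Iteration 3: rows with parent_id in {12} -> Books (id 15, d 3).
Iteration 4: no rows with parent_id in {15}; recursion stops.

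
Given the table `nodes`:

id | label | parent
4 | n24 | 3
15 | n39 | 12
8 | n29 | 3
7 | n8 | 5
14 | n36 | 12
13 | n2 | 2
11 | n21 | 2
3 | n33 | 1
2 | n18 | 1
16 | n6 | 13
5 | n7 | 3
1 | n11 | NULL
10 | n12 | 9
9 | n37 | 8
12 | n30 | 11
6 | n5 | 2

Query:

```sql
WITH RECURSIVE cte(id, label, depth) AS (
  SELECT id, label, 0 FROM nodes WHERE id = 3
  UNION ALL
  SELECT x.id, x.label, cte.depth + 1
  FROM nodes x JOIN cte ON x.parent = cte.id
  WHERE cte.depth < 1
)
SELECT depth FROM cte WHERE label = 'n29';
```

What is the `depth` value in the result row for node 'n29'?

1

Base: id=3 (n33) at depth 0.
Iteration 1: rows with parent in {3} -> n24 (id 4, depth 1), n7 (id 5, depth 1), n29 (id 8, depth 1).
Iteration 2: depth < 1 fails for all current rows; recursion stops.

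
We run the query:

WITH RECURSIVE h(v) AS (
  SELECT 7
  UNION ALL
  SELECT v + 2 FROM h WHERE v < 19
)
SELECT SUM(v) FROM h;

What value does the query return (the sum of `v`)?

Base: v=7.
Iteration 1: 7 < 19 holds -> v = 7 + 2 = 9.
Iteration 2: 9 < 19 holds -> v = 9 + 2 = 11.
Iteration 3: 11 < 19 holds -> v = 11 + 2 = 13.
Iteration 4: 13 < 19 holds -> v = 13 + 2 = 15.
Iteration 5: 15 < 19 holds -> v = 15 + 2 = 17.
Iteration 6: 17 < 19 holds -> v = 17 + 2 = 19.
Iteration 7: 19 < 19 fails; recursion stops.
SUM(v) = 7 + 9 + 11 + 13 + 15 + 17 + 19 = 91.

91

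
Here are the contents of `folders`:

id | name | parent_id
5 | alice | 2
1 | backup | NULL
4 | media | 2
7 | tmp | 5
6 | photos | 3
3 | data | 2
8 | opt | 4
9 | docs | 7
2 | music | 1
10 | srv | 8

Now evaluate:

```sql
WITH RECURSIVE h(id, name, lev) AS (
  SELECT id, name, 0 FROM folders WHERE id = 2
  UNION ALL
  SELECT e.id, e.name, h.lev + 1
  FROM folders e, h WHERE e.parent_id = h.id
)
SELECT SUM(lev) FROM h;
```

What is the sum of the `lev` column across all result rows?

Base: id=2 (music) at lev 0.
Iteration 1: rows with parent_id in {2} -> data (id 3, lev 1), media (id 4, lev 1), alice (id 5, lev 1).
Iteration 2: rows with parent_id in {3,4,5} -> photos (id 6, lev 2), tmp (id 7, lev 2), opt (id 8, lev 2).
Iteration 3: rows with parent_id in {6,7,8} -> docs (id 9, lev 3), srv (id 10, lev 3).
Iteration 4: no rows with parent_id in {9,10}; recursion stops.
SUM(lev) = 0 + 1 + 1 + 1 + 2 + 2 + 2 + 3 + 3 = 15.

15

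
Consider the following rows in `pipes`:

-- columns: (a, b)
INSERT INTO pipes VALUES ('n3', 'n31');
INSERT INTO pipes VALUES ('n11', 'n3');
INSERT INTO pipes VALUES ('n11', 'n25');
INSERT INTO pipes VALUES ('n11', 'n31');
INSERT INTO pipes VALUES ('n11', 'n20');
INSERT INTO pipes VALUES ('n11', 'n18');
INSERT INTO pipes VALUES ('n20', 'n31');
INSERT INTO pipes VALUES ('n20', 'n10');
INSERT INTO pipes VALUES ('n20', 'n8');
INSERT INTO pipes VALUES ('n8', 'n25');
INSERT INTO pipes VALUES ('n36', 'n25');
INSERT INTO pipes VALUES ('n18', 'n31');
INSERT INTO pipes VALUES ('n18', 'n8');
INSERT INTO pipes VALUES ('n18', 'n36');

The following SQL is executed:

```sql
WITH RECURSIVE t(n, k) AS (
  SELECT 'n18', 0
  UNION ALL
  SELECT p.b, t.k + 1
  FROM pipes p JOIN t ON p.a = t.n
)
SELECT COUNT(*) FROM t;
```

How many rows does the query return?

Base: (n18, k=0).
Iteration 1: edges from {n18} -> (n31, k=1), (n36, k=1), (n8, k=1).
Iteration 2: edges from {n31,n36,n8} -> (n25, k=2) x2. [UNION ALL keeps all 2 new rows, including repeats]
Iteration 3: no outgoing edges from {n25}; recursion stops.
Total rows emitted: 6.

6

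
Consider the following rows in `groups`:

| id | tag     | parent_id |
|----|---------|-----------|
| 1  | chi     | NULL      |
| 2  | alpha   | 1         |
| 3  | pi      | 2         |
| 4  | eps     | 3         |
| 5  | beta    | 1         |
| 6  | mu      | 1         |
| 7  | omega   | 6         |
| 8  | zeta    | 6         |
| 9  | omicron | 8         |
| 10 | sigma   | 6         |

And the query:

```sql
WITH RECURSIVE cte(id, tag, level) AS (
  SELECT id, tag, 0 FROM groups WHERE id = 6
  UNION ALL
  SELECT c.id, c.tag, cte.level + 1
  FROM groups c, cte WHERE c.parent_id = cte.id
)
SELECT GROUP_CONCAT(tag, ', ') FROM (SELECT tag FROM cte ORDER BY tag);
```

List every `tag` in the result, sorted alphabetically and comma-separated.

mu, omega, omicron, sigma, zeta

Base: id=6 (mu) at level 0.
Iteration 1: rows with parent_id in {6} -> omega (id 7, level 1), zeta (id 8, level 1), sigma (id 10, level 1).
Iteration 2: rows with parent_id in {7,8,10} -> omicron (id 9, level 2).
Iteration 3: no rows with parent_id in {9}; recursion stops.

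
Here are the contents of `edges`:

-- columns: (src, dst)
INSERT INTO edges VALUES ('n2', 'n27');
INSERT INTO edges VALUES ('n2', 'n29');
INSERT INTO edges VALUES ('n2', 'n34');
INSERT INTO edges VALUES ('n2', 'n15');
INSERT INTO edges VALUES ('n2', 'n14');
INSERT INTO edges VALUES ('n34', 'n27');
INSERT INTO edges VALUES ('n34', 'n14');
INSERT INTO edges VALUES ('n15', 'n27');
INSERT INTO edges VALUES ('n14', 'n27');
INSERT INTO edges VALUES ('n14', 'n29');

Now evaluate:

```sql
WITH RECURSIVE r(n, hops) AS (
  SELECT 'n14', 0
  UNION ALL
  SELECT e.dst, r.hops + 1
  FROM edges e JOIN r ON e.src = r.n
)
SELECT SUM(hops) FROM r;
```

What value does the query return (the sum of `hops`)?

Base: (n14, hops=0).
Iteration 1: edges from {n14} -> (n27, hops=1), (n29, hops=1).
Iteration 2: no outgoing edges from {n27,n29}; recursion stops.
SUM(hops) = 0 + 1 + 1 = 2.

2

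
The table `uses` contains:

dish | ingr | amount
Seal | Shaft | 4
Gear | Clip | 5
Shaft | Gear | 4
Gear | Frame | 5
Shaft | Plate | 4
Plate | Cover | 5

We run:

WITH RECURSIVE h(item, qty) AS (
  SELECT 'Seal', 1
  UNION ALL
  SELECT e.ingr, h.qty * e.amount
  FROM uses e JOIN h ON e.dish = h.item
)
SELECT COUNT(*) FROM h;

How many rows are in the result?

7

Base: (Seal, qty=1).
Iteration 1: components of {Seal} -> Shaft = 1*4 = 4.
Iteration 2: components of {Shaft} -> Gear = 4*4 = 16, Plate = 4*4 = 16.
Iteration 3: components of {Gear,Plate} -> Clip = 16*5 = 80, Cover = 16*5 = 80, Frame = 16*5 = 80.
Iteration 4: no further components; recursion stops.
Total rows emitted: 7.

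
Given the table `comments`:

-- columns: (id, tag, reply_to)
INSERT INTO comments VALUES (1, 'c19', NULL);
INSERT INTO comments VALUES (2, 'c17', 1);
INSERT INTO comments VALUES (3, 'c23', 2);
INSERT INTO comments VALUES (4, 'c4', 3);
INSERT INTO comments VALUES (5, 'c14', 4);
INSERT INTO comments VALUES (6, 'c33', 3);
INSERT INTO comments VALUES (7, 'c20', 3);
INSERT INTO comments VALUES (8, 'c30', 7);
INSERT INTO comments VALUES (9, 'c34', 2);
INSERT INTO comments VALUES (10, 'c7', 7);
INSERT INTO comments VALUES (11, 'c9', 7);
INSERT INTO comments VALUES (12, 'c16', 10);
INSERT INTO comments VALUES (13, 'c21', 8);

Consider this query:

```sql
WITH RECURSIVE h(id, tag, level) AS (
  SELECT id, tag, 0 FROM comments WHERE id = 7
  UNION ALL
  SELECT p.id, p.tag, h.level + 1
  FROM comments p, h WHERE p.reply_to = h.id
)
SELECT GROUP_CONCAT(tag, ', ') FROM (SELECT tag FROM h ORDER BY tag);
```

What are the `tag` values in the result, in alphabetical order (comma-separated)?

c16, c20, c21, c30, c7, c9

Base: id=7 (c20) at level 0.
Iteration 1: rows with reply_to in {7} -> c30 (id 8, level 1), c7 (id 10, level 1), c9 (id 11, level 1).
Iteration 2: rows with reply_to in {8,10,11} -> c16 (id 12, level 2), c21 (id 13, level 2).
Iteration 3: no rows with reply_to in {12,13}; recursion stops.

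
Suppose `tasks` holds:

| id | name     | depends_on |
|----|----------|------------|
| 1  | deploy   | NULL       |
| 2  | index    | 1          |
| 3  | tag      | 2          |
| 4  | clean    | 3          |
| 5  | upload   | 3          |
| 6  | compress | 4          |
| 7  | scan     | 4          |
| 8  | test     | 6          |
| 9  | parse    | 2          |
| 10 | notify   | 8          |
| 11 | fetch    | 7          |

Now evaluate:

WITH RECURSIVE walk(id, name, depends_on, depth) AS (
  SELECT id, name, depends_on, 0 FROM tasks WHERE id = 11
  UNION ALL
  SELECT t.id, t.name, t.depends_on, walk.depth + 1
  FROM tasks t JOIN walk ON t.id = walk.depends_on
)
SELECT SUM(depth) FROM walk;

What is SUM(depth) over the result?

Base: id=11 (fetch), depends_on=7, depth 0.
Iteration 1: join on id=7 -> scan (id 7, depends_on=4, depth 1).
Iteration 2: join on id=4 -> clean (id 4, depends_on=3, depth 2).
Iteration 3: join on id=3 -> tag (id 3, depends_on=2, depth 3).
Iteration 4: join on id=2 -> index (id 2, depends_on=1, depth 4).
Iteration 5: join on id=1 -> deploy (id 1, depends_on=NULL, depth 5).
Iteration 6: depends_on is NULL; no match; recursion stops.
SUM(depth) = 0 + 1 + 2 + 3 + 4 + 5 = 15.

15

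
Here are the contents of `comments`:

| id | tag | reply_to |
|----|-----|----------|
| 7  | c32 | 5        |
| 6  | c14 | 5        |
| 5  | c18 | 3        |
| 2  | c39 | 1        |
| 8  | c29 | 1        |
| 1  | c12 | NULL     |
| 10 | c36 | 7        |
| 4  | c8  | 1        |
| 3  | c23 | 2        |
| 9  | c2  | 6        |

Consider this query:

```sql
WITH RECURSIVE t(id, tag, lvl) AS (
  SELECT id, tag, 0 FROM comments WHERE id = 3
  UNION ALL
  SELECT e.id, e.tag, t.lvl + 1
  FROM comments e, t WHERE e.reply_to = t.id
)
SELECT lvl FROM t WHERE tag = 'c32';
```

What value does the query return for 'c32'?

2

Base: id=3 (c23) at lvl 0.
Iteration 1: rows with reply_to in {3} -> c18 (id 5, lvl 1).
Iteration 2: rows with reply_to in {5} -> c14 (id 6, lvl 2), c32 (id 7, lvl 2).
Iteration 3: rows with reply_to in {6,7} -> c2 (id 9, lvl 3), c36 (id 10, lvl 3).
Iteration 4: no rows with reply_to in {9,10}; recursion stops.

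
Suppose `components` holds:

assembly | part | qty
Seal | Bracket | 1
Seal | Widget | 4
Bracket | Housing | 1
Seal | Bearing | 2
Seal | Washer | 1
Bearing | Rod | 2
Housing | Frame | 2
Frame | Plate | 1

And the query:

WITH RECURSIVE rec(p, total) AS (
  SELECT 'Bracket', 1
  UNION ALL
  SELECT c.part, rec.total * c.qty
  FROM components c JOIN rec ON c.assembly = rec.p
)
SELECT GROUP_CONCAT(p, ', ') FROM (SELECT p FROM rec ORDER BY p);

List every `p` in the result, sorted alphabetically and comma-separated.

Bracket, Frame, Housing, Plate

Base: (Bracket, total=1).
Iteration 1: components of {Bracket} -> Housing = 1*1 = 1.
Iteration 2: components of {Housing} -> Frame = 1*2 = 2.
Iteration 3: components of {Frame} -> Plate = 2*1 = 2.
Iteration 4: no further components; recursion stops.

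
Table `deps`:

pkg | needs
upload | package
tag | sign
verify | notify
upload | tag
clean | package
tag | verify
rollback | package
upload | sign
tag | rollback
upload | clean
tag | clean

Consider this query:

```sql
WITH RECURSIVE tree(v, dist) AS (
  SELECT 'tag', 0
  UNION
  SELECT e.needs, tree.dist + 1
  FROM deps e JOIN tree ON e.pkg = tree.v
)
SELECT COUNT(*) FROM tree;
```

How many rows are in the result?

7

Base: (tag, dist=0).
Iteration 1: edges from {tag} -> (clean, dist=1), (rollback, dist=1), (sign, dist=1), (verify, dist=1).
Iteration 2: edges from {clean,rollback,sign,verify} -> (notify, dist=2), (package, dist=2). [UNION drops 1 duplicate row(s)]
Iteration 3: no outgoing edges from {notify,package}; recursion stops.
Total rows emitted: 7.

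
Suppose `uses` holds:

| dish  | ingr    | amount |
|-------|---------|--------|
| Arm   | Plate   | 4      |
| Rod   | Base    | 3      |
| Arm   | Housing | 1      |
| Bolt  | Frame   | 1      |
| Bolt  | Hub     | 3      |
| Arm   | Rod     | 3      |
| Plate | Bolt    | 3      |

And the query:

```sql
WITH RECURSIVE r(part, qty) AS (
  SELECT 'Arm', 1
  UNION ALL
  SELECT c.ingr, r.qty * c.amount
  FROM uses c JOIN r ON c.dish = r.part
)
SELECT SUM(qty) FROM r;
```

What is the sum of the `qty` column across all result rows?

78

Base: (Arm, qty=1).
Iteration 1: components of {Arm} -> Housing = 1*1 = 1, Plate = 1*4 = 4, Rod = 1*3 = 3.
Iteration 2: components of {Housing,Plate,Rod} -> Base = 3*3 = 9, Bolt = 4*3 = 12.
Iteration 3: components of {Base,Bolt} -> Frame = 12*1 = 12, Hub = 12*3 = 36.
Iteration 4: no further components; recursion stops.
SUM(qty) = 1 + 4 + 1 + 3 + 12 + 9 + 12 + 36 = 78.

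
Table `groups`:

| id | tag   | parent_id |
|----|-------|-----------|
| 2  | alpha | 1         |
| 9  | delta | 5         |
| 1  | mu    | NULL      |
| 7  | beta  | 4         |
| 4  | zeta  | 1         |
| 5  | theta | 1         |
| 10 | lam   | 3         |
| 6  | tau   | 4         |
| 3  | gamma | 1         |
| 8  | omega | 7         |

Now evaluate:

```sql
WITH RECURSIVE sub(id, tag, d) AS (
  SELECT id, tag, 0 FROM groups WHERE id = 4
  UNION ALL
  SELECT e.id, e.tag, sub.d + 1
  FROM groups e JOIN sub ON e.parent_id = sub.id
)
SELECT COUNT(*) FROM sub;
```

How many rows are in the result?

Base: id=4 (zeta) at d 0.
Iteration 1: rows with parent_id in {4} -> tau (id 6, d 1), beta (id 7, d 1).
Iteration 2: rows with parent_id in {6,7} -> omega (id 8, d 2).
Iteration 3: no rows with parent_id in {8}; recursion stops.
Total rows emitted: 4.

4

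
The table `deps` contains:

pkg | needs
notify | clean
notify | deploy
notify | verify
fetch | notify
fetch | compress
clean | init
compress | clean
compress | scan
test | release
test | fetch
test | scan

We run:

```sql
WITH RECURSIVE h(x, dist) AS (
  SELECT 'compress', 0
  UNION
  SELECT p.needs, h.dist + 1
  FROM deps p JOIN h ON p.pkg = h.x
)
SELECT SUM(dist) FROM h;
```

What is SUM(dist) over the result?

Base: (compress, dist=0).
Iteration 1: edges from {compress} -> (clean, dist=1), (scan, dist=1).
Iteration 2: edges from {clean,scan} -> (init, dist=2).
Iteration 3: no outgoing edges from {init}; recursion stops.
SUM(dist) = 0 + 1 + 1 + 2 = 4.

4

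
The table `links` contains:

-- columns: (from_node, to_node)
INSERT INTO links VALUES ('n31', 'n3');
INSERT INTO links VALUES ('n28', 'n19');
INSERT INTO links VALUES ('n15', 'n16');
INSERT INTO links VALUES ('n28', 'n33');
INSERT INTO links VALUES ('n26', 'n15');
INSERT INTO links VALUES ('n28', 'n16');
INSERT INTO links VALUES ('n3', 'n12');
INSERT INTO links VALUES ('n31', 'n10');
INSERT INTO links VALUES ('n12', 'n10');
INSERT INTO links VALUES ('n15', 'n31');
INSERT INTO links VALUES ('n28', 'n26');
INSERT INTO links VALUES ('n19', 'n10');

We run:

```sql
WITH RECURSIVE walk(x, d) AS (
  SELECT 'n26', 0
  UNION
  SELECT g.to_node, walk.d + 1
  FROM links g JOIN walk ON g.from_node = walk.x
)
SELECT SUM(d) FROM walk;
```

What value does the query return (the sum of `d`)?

20

Base: (n26, d=0).
Iteration 1: edges from {n26} -> (n15, d=1).
Iteration 2: edges from {n15} -> (n16, d=2), (n31, d=2).
Iteration 3: edges from {n16,n31} -> (n10, d=3), (n3, d=3).
Iteration 4: edges from {n10,n3} -> (n12, d=4).
Iteration 5: edges from {n12} -> (n10, d=5).
Iteration 6: no outgoing edges from {n10}; recursion stops.
SUM(d) = 0 + 1 + 2 + 2 + 3 + 3 + 4 + 5 = 20.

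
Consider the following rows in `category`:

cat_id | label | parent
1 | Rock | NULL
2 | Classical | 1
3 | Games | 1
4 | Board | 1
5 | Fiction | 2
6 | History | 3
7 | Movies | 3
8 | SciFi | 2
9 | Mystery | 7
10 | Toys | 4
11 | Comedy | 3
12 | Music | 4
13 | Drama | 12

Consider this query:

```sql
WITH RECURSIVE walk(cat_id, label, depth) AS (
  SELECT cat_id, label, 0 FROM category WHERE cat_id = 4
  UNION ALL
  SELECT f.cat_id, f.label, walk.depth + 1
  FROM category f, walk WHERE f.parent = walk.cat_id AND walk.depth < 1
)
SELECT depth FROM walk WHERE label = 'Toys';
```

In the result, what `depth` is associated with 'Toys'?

1

Base: cat_id=4 (Board) at depth 0.
Iteration 1: rows with parent in {4} -> Toys (id 10, depth 1), Music (id 12, depth 1).
Iteration 2: depth < 1 fails for all current rows; recursion stops.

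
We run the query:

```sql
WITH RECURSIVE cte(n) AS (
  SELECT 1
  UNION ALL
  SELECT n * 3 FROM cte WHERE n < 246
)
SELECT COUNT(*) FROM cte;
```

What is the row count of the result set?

Base: n=1.
Iteration 1: 1 < 246 holds -> n = 1 * 3 = 3.
Iteration 2: 3 < 246 holds -> n = 3 * 3 = 9.
Iteration 3: 9 < 246 holds -> n = 9 * 3 = 27.
Iteration 4: 27 < 246 holds -> n = 27 * 3 = 81.
Iteration 5: 81 < 246 holds -> n = 81 * 3 = 243.
Iteration 6: 243 < 246 holds -> n = 243 * 3 = 729.
Iteration 7: 729 < 246 fails; recursion stops.
Total rows emitted: 7.

7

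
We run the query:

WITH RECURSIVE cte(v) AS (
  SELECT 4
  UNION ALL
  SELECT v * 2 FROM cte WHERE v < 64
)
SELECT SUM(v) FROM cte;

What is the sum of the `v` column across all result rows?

Base: v=4.
Iteration 1: 4 < 64 holds -> v = 4 * 2 = 8.
Iteration 2: 8 < 64 holds -> v = 8 * 2 = 16.
Iteration 3: 16 < 64 holds -> v = 16 * 2 = 32.
Iteration 4: 32 < 64 holds -> v = 32 * 2 = 64.
Iteration 5: 64 < 64 fails; recursion stops.
SUM(v) = 4 + 8 + 16 + 32 + 64 = 124.

124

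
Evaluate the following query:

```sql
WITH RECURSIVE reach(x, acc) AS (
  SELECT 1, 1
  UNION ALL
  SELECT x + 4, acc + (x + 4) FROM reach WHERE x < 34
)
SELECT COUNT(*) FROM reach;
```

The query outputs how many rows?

10

Base: x=1, acc=1.
Iteration 1: 1 < 34 holds -> x = 1 + 4 = 5, acc = 1 + 5 = 6.
Iteration 2: 5 < 34 holds -> x = 5 + 4 = 9, acc = 6 + 9 = 15.
Iteration 3: 9 < 34 holds -> x = 9 + 4 = 13, acc = 15 + 13 = 28.
Iteration 4: 13 < 34 holds -> x = 13 + 4 = 17, acc = 28 + 17 = 45.
Iteration 5: 17 < 34 holds -> x = 17 + 4 = 21, acc = 45 + 21 = 66.
Iteration 6: 21 < 34 holds -> x = 21 + 4 = 25, acc = 66 + 25 = 91.
Iteration 7: 25 < 34 holds -> x = 25 + 4 = 29, acc = 91 + 29 = 120.
Iteration 8: 29 < 34 holds -> x = 29 + 4 = 33, acc = 120 + 33 = 153.
Iteration 9: 33 < 34 holds -> x = 33 + 4 = 37, acc = 153 + 37 = 190.
Iteration 10: 37 < 34 fails; recursion stops.
Total rows emitted: 10.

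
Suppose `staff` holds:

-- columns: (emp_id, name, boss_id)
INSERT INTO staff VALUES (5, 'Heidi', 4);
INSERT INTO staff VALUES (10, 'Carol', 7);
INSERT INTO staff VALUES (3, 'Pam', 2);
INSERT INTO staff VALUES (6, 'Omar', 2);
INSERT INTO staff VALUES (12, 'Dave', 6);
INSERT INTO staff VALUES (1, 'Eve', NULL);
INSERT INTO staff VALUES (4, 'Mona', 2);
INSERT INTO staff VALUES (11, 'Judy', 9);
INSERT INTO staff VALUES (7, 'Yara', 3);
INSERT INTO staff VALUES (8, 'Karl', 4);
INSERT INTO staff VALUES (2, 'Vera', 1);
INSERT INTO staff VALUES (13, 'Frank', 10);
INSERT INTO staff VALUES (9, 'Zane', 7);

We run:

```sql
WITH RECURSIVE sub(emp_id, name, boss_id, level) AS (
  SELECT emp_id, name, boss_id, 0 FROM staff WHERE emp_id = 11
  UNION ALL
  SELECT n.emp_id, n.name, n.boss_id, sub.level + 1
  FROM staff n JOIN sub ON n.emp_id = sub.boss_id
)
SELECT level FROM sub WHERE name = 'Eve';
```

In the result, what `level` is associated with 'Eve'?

5

Base: emp_id=11 (Judy), boss_id=9, level 0.
Iteration 1: join on emp_id=9 -> Zane (id 9, boss_id=7, level 1).
Iteration 2: join on emp_id=7 -> Yara (id 7, boss_id=3, level 2).
Iteration 3: join on emp_id=3 -> Pam (id 3, boss_id=2, level 3).
Iteration 4: join on emp_id=2 -> Vera (id 2, boss_id=1, level 4).
Iteration 5: join on emp_id=1 -> Eve (id 1, boss_id=NULL, level 5).
Iteration 6: boss_id is NULL; no match; recursion stops.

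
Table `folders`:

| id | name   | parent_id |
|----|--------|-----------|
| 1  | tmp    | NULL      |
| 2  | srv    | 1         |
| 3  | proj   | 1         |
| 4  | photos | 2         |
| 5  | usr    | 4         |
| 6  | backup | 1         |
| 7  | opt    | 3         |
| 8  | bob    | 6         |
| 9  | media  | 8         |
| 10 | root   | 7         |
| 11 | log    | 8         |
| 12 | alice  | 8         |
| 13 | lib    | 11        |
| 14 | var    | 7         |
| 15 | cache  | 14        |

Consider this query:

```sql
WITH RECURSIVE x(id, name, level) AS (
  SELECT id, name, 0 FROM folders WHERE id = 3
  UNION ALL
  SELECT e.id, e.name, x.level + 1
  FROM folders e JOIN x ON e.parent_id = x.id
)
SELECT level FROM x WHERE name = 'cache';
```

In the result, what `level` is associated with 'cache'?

Base: id=3 (proj) at level 0.
Iteration 1: rows with parent_id in {3} -> opt (id 7, level 1).
Iteration 2: rows with parent_id in {7} -> root (id 10, level 2), var (id 14, level 2).
Iteration 3: rows with parent_id in {10,14} -> cache (id 15, level 3).
Iteration 4: no rows with parent_id in {15}; recursion stops.

3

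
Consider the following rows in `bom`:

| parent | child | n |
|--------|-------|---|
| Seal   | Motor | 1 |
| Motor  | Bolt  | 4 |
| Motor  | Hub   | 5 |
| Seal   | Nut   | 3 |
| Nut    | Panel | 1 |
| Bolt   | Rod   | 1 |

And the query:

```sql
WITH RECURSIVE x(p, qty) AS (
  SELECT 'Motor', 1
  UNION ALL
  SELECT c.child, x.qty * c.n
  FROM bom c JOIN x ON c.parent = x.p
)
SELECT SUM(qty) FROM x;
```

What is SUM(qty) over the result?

14

Base: (Motor, qty=1).
Iteration 1: components of {Motor} -> Bolt = 1*4 = 4, Hub = 1*5 = 5.
Iteration 2: components of {Bolt,Hub} -> Rod = 4*1 = 4.
Iteration 3: no further components; recursion stops.
SUM(qty) = 1 + 4 + 5 + 4 = 14.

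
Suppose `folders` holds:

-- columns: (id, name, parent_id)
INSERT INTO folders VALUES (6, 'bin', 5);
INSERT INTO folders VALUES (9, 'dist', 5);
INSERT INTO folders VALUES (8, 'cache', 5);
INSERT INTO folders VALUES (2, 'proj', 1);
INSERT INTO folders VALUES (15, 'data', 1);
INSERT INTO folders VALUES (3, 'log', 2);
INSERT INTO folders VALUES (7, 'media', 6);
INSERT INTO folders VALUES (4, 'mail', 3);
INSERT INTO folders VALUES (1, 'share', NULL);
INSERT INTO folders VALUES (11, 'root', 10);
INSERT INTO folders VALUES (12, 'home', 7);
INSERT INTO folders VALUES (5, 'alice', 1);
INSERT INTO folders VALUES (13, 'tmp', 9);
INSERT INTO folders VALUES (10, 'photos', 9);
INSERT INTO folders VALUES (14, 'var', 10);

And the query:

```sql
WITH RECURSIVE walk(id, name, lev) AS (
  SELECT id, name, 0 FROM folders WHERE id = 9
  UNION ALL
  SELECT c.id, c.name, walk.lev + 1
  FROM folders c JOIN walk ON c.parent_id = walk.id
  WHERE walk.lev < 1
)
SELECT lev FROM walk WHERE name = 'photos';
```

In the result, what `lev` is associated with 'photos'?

1

Base: id=9 (dist) at lev 0.
Iteration 1: rows with parent_id in {9} -> photos (id 10, lev 1), tmp (id 13, lev 1).
Iteration 2: lev < 1 fails for all current rows; recursion stops.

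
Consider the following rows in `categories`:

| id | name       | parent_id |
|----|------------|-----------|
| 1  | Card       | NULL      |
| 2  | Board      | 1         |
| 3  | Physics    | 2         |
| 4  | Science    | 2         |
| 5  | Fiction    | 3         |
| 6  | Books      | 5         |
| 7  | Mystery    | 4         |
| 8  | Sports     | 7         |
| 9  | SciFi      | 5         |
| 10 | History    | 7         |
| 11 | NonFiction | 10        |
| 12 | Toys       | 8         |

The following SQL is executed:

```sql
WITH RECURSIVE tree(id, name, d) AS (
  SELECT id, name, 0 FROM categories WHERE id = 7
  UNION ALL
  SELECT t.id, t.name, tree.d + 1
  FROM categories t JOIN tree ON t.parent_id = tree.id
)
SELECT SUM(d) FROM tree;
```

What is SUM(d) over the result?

Base: id=7 (Mystery) at d 0.
Iteration 1: rows with parent_id in {7} -> Sports (id 8, d 1), History (id 10, d 1).
Iteration 2: rows with parent_id in {8,10} -> NonFiction (id 11, d 2), Toys (id 12, d 2).
Iteration 3: no rows with parent_id in {11,12}; recursion stops.
SUM(d) = 0 + 1 + 1 + 2 + 2 = 6.

6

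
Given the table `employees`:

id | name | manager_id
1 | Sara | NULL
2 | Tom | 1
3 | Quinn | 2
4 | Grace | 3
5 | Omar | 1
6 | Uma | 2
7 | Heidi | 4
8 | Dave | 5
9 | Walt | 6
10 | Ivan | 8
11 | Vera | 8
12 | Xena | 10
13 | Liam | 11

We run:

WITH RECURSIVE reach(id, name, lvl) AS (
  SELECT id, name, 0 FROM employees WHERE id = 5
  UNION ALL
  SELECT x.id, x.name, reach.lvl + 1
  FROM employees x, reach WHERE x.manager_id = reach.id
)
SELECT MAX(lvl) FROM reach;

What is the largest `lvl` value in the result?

3

Base: id=5 (Omar) at lvl 0.
Iteration 1: rows with manager_id in {5} -> Dave (id 8, lvl 1).
Iteration 2: rows with manager_id in {8} -> Ivan (id 10, lvl 2), Vera (id 11, lvl 2).
Iteration 3: rows with manager_id in {10,11} -> Xena (id 12, lvl 3), Liam (id 13, lvl 3).
Iteration 4: no rows with manager_id in {12,13}; recursion stops.
lvl values: 0, 1, 2, 2, 3, 3; the maximum is 3.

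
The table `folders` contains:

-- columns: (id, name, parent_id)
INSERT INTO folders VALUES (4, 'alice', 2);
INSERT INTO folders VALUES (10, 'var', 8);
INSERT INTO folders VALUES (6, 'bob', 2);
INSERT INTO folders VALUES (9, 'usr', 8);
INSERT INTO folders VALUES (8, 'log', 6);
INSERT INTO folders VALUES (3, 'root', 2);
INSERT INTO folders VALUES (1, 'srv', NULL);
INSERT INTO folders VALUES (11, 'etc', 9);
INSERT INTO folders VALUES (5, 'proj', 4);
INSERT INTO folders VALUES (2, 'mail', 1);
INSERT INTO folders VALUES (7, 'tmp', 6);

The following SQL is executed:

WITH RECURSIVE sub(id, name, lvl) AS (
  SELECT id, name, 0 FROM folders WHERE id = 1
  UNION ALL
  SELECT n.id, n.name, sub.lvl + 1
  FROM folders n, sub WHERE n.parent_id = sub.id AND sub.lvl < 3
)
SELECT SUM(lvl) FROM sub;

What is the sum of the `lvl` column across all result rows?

16

Base: id=1 (srv) at lvl 0.
Iteration 1: rows with parent_id in {1} -> mail (id 2, lvl 1).
Iteration 2: rows with parent_id in {2} -> root (id 3, lvl 2), alice (id 4, lvl 2), bob (id 6, lvl 2).
Iteration 3: rows with parent_id in {3,4,6} -> proj (id 5, lvl 3), tmp (id 7, lvl 3), log (id 8, lvl 3).
Iteration 4: lvl < 3 fails for all current rows; recursion stops.
SUM(lvl) = 0 + 1 + 2 + 2 + 2 + 3 + 3 + 3 = 16.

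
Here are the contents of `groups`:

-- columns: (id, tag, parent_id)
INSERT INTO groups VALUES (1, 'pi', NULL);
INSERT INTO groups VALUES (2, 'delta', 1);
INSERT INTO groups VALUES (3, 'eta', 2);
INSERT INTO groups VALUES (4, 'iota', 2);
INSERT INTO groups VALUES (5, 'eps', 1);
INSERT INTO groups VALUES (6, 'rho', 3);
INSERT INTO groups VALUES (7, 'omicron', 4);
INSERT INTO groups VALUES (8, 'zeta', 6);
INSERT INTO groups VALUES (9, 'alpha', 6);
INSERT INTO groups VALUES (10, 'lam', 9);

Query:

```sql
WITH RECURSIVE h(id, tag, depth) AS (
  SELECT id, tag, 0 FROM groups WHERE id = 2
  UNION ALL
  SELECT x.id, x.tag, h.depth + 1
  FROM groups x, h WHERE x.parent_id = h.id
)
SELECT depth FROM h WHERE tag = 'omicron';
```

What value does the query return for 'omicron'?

Base: id=2 (delta) at depth 0.
Iteration 1: rows with parent_id in {2} -> eta (id 3, depth 1), iota (id 4, depth 1).
Iteration 2: rows with parent_id in {3,4} -> rho (id 6, depth 2), omicron (id 7, depth 2).
Iteration 3: rows with parent_id in {6,7} -> zeta (id 8, depth 3), alpha (id 9, depth 3).
Iteration 4: rows with parent_id in {8,9} -> lam (id 10, depth 4).
Iteration 5: no rows with parent_id in {10}; recursion stops.

2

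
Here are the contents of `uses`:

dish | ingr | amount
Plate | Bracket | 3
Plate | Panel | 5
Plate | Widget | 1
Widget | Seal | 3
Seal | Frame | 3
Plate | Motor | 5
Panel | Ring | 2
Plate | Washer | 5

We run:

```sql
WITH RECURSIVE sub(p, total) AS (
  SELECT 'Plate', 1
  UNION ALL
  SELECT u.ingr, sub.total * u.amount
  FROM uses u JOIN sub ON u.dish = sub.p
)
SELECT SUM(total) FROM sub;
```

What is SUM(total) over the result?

42

Base: (Plate, total=1).
Iteration 1: components of {Plate} -> Bracket = 1*3 = 3, Motor = 1*5 = 5, Panel = 1*5 = 5, Washer = 1*5 = 5, Widget = 1*1 = 1.
Iteration 2: components of {Bracket,Motor,Panel,Washer,Widget} -> Ring = 5*2 = 10, Seal = 1*3 = 3.
Iteration 3: components of {Ring,Seal} -> Frame = 3*3 = 9.
Iteration 4: no further components; recursion stops.
SUM(total) = 1 + 3 + 5 + 1 + 5 + 5 + 10 + 3 + 9 = 42.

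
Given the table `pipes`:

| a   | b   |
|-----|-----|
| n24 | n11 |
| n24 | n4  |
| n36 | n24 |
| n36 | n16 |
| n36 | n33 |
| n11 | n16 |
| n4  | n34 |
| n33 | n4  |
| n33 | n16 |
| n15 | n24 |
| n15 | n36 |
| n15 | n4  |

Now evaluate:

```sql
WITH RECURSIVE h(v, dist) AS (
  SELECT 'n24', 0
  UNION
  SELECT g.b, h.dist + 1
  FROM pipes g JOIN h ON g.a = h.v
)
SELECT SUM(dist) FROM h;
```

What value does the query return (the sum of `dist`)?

6

Base: (n24, dist=0).
Iteration 1: edges from {n24} -> (n11, dist=1), (n4, dist=1).
Iteration 2: edges from {n11,n4} -> (n16, dist=2), (n34, dist=2).
Iteration 3: no outgoing edges from {n16,n34}; recursion stops.
SUM(dist) = 0 + 1 + 1 + 2 + 2 = 6.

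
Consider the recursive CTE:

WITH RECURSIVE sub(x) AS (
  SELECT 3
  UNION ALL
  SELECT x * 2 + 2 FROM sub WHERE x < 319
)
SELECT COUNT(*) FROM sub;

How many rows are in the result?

Base: x=3.
Iteration 1: 3 < 319 holds -> x = 3 * 2 + 2 = 8.
Iteration 2: 8 < 319 holds -> x = 8 * 2 + 2 = 18.
Iteration 3: 18 < 319 holds -> x = 18 * 2 + 2 = 38.
Iteration 4: 38 < 319 holds -> x = 38 * 2 + 2 = 78.
Iteration 5: 78 < 319 holds -> x = 78 * 2 + 2 = 158.
Iteration 6: 158 < 319 holds -> x = 158 * 2 + 2 = 318.
Iteration 7: 318 < 319 holds -> x = 318 * 2 + 2 = 638.
Iteration 8: 638 < 319 fails; recursion stops.
Total rows emitted: 8.

8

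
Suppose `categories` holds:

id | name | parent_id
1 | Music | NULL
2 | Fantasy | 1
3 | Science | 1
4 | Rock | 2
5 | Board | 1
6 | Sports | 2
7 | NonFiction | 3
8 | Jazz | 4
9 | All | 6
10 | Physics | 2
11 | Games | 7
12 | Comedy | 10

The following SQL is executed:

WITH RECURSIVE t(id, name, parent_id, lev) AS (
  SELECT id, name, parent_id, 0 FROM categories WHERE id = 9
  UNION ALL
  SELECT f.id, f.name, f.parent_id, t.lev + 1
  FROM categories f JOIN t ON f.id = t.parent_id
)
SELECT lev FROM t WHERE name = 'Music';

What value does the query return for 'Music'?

Base: id=9 (All), parent_id=6, lev 0.
Iteration 1: join on id=6 -> Sports (id 6, parent_id=2, lev 1).
Iteration 2: join on id=2 -> Fantasy (id 2, parent_id=1, lev 2).
Iteration 3: join on id=1 -> Music (id 1, parent_id=NULL, lev 3).
Iteration 4: parent_id is NULL; no match; recursion stops.

3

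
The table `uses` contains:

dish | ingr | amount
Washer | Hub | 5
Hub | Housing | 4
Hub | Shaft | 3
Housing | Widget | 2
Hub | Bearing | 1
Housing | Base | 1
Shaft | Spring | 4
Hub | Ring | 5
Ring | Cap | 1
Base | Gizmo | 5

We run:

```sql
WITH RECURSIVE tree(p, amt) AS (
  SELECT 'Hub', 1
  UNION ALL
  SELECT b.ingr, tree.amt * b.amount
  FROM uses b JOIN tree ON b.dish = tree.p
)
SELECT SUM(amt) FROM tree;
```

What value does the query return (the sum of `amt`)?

Base: (Hub, amt=1).
Iteration 1: components of {Hub} -> Bearing = 1*1 = 1, Housing = 1*4 = 4, Ring = 1*5 = 5, Shaft = 1*3 = 3.
Iteration 2: components of {Bearing,Housing,Ring,Shaft} -> Base = 4*1 = 4, Cap = 5*1 = 5, Spring = 3*4 = 12, Widget = 4*2 = 8.
Iteration 3: components of {Base,Cap,Spring,Widget} -> Gizmo = 4*5 = 20.
Iteration 4: no further components; recursion stops.
SUM(amt) = 1 + 4 + 3 + 1 + 5 + 8 + 4 + 12 + 5 + 20 = 63.

63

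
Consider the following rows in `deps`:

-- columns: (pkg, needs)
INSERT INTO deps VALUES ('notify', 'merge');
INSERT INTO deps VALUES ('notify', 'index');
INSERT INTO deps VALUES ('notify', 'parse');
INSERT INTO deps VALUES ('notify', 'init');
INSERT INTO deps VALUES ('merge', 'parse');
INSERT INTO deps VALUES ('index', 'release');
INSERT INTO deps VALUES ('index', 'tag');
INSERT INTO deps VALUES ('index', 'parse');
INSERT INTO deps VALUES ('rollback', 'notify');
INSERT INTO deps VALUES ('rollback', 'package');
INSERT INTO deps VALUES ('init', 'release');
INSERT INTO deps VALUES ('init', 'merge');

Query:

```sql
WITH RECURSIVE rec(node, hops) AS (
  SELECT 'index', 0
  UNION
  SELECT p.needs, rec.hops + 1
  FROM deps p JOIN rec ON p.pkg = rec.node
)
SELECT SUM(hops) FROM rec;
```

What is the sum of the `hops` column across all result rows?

Base: (index, hops=0).
Iteration 1: edges from {index} -> (parse, hops=1), (release, hops=1), (tag, hops=1).
Iteration 2: no outgoing edges from {parse,release,tag}; recursion stops.
SUM(hops) = 0 + 1 + 1 + 1 = 3.

3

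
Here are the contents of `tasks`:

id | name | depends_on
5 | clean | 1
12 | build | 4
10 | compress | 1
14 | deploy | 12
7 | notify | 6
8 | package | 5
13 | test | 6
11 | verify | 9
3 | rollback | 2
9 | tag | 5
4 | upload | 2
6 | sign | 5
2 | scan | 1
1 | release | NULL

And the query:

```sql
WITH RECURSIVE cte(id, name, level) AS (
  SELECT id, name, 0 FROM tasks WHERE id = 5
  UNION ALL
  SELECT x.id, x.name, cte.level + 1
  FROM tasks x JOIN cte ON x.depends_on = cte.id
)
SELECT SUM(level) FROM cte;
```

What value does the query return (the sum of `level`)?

9

Base: id=5 (clean) at level 0.
Iteration 1: rows with depends_on in {5} -> sign (id 6, level 1), package (id 8, level 1), tag (id 9, level 1).
Iteration 2: rows with depends_on in {6,8,9} -> notify (id 7, level 2), verify (id 11, level 2), test (id 13, level 2).
Iteration 3: no rows with depends_on in {7,11,13}; recursion stops.
SUM(level) = 0 + 1 + 1 + 1 + 2 + 2 + 2 = 9.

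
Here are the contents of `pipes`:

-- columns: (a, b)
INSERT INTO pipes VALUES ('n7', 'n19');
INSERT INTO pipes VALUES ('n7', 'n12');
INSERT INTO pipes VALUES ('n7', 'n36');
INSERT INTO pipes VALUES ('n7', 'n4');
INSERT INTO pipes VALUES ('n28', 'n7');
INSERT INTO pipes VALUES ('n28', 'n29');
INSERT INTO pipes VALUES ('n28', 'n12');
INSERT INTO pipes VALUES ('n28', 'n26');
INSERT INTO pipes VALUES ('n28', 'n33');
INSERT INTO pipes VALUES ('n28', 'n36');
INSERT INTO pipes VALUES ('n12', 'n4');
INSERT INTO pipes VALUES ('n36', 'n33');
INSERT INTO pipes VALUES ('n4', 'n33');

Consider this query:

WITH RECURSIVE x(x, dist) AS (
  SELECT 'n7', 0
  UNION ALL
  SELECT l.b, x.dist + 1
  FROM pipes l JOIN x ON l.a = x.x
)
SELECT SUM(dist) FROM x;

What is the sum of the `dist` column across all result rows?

Base: (n7, dist=0).
Iteration 1: edges from {n7} -> (n12, dist=1), (n19, dist=1), (n36, dist=1), (n4, dist=1).
Iteration 2: edges from {n12,n19,n36,n4} -> (n33, dist=2) x2, (n4, dist=2). [UNION ALL keeps all 3 new rows, including repeats]
Iteration 3: edges from {n33,n4} -> (n33, dist=3).
Iteration 4: no outgoing edges from {n33}; recursion stops.
SUM(dist) = 0 + 1 + 1 + 1 + 1 + 2 + 2 + 2 + 3 = 13.

13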